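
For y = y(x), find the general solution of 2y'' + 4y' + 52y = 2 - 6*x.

y = 8/169 - 3*x/26 + C1*cos(5*x)*exp(-x) + C2*exp(-x)*sin(5*x)

Divide through by 2: y'' + 2y' + 26y = 1 - 3*x.
Characteristic equation r² + 2r + 26 = 0 has discriminant (2)² - 4·(26) = -100 < 0, so r = -1 ± 5i.
Hence y_h = C1*cos(5*x)*exp(-x) + C2*exp(-x)*sin(5*x).
For the particular solution try y_p = A0 + A1*x. Substituting and matching coefficients of each power of x gives A0 = 8/169, A1 = -3/26, so y_p = 8/169 - 3*x/26.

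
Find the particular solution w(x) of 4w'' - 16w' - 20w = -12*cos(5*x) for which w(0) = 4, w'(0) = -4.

w = -exp(5*x)/20 + 3*sin(5*x)/65 + 9*cos(5*x)/130 + 207*exp(-x)/52

Divide through by 4: w'' - 4w' - 5w = -3*cos(5*x).
Characteristic equation r² - 4r - 5 = 0 factors as (r + 1)(r - 5) = 0, so r = -1, 5.
Hence w_h = C1*exp(-x) + C2*exp(5*x).
Try w_p = A*cos(5*x) + B*sin(5*x). Substituting and equating the coefficients of cos(5x) and sin(5x) gives A = 9/130, B = 3/65, so w_p = 3*sin(5*x)/65 + 9*cos(5*x)/130.
General solution: w = 3*sin(5*x)/65 + 9*cos(5*x)/130 + C1*exp(-x) + C2*exp(5*x).
Apply the initial conditions: w(0) = 9/130 + C1 + C2 = 4 and w'(0) = 3/13 - C1 + 5*C2 = -4. Solving gives C1 = 207/52, C2 = -1/20.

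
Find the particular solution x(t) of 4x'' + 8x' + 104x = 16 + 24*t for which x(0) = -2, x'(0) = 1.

x = 23/169 + 3*t/13 - 361*cos(5*t)*exp(-t)/169 - 231*exp(-t)*sin(5*t)/845

Divide through by 4: x'' + 2x' + 26x = 4 + 6*t.
Characteristic equation r² + 2r + 26 = 0 has discriminant (2)² - 4·(26) = -100 < 0, so r = -1 ± 5i.
Hence x_h = C1*cos(5*t)*exp(-t) + C2*exp(-t)*sin(5*t).
For the particular solution try x_p = A0 + A1*t. Substituting and matching coefficients of each power of t gives A0 = 23/169, A1 = 3/13, so x_p = 23/169 + 3*t/13.
General solution: x = 23/169 + 3*t/13 + C1*cos(5*t)*exp(-t) + C2*exp(-t)*sin(5*t).
Apply the initial conditions: x(0) = 23/169 + C1 = -2 and x'(0) = 3/13 - C1 + 5*C2 = 1. Solving gives C1 = -361/169, C2 = -231/845.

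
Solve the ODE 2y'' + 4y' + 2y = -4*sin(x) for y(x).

Divide through by 2: y'' + 2y' + y = -2*sin(x).
Characteristic equation r² + 2r + 1 = 0 has discriminant (2)² - 4·(1) = 0, so r = -1 is a repeated root.
Hence y_h = (C1 + C2*x)*exp(-x).
Try y_p = A*cos(x) + B*sin(x). Substituting and equating the coefficients of cos(x) and sin(x) gives A = 1, B = 0, so y_p = cos(x).

y = C1*exp(-x) + C2*x*exp(-x) + cos(x)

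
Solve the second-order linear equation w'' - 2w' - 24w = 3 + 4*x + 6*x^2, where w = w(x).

w = -13/96 - x**2/4 - x/8 + C1*exp(6*x) + C2*exp(-4*x)

Characteristic equation r² - 2r - 24 = 0 factors as (r - 6)(r + 4) = 0, so r = 6, -4.
Hence w_h = C1*exp(6*x) + C2*exp(-4*x).
For the particular solution try w_p = A0 + A1*x + A2*x^2. Substituting and matching coefficients of each power of x gives A0 = -13/96, A1 = -1/8, A2 = -1/4, so w_p = -13/96 - x^2/4 - x/8.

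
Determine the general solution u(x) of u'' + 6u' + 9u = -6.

u = -2/3 + C1*exp(-3*x) + C2*x*exp(-3*x)

Characteristic equation r² + 6r + 9 = 0 has discriminant (6)² - 4·(9) = 0, so r = -3 is a repeated root.
Hence u_h = (C1 + C2*x)*exp(-3*x).
For the particular solution try u_p = A0. Substituting and matching coefficients of each power of x gives A0 = -2/3, so u_p = -2/3.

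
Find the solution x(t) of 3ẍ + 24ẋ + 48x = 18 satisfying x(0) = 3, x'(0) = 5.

x = 3/8 + 21*exp(-4*t)/8 + 31*t*exp(-4*t)/2

Divide through by 3: x'' + 8x' + 16x = 6.
Characteristic equation r² + 8r + 16 = 0 has discriminant (8)² - 4·(16) = 0, so r = -4 is a repeated root.
Hence x_h = (C1 + C2*t)*exp(-4*t).
For the particular solution try x_p = A0. Substituting and matching coefficients of each power of t gives A0 = 3/8, so x_p = 3/8.
General solution: x = 3/8 + C1*exp(-4*t) + C2*t*exp(-4*t).
Apply the initial conditions: x(0) = 3/8 + C1 = 3 and x'(0) = C2 - 4*C1 = 5. Solving gives C1 = 21/8, C2 = 31/2.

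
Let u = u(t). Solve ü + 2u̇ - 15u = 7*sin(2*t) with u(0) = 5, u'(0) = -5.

Characteristic equation r² + 2r - 15 = 0 factors as (r + 5)(r - 3) = 0, so r = -5, 3.
Hence u_h = C1*exp(-5*t) + C2*exp(3*t).
Try u_p = A*cos(2*t) + B*sin(2*t). Substituting and equating the coefficients of cos(2t) and sin(2t) gives A = -28/377, B = -133/377, so u_p = -133*sin(2*t)/377 - 28*cos(2*t)/377.
General solution: u = -133*sin(2*t)/377 - 28*cos(2*t)/377 + C1*exp(-5*t) + C2*exp(3*t).
Apply the initial conditions: u(0) = -28/377 + C1 + C2 = 5 and u'(0) = -266/377 - 5*C1 + 3*C2 = -5. Solving gives C1 = 283/116, C2 = 137/52.

u = -133*sin(2*t)/377 - 28*cos(2*t)/377 + 137*exp(3*t)/52 + 283*exp(-5*t)/116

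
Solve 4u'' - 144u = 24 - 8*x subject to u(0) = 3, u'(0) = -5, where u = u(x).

Divide through by 4: u'' - 36u = 6 - 2*x.
Characteristic equation r² - 36 = 0 factors as (r - 6)(r + 6) = 0, so r = 6, -6.
Hence u_h = C1*exp(6*x) + C2*exp(-6*x).
For the particular solution try u_p = A0 + A1*x. Substituting and matching coefficients of each power of x gives A0 = -1/6, A1 = 1/18, so u_p = -1/6 + x/18.
General solution: u = -1/6 + x/18 + C1*exp(6*x) + C2*exp(-6*x).
Apply the initial conditions: u(0) = -1/6 + C1 + C2 = 3 and u'(0) = 1/18 - 6*C2 + 6*C1 = -5. Solving gives C1 = 251/216, C2 = 433/216.

u = -1/6 + x/18 + 251*exp(6*x)/216 + 433*exp(-6*x)/216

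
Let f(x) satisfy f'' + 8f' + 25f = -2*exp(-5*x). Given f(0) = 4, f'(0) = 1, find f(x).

f = -exp(-5*x)/5 + 21*cos(3*x)*exp(-4*x)/5 + 28*exp(-4*x)*sin(3*x)/5

Characteristic equation r² + 8r + 25 = 0 has discriminant (8)² - 4·(25) = -36 < 0, so r = -4 ± 3i.
Hence f_h = C1*cos(3*x)*exp(-4*x) + C2*exp(-4*x)*sin(3*x).
Try f_p = A*exp(-5*x). Substituting into the equation and dividing by exp(-5*x) gives A = -1/5, so f_p = -exp(-5*x)/5.
General solution: f = -exp(-5*x)/5 + C1*cos(3*x)*exp(-4*x) + C2*exp(-4*x)*sin(3*x).
Apply the initial conditions: f(0) = -1/5 + C1 = 4 and f'(0) = 1 - 4*C1 + 3*C2 = 1. Solving gives C1 = 21/5, C2 = 28/5.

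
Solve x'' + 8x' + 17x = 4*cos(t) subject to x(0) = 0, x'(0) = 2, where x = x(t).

Characteristic equation r² + 8r + 17 = 0 has discriminant (8)² - 4·(17) = -4 < 0, so r = -4 ± i.
Hence x_h = C1*cos(t)*exp(-4*t) + C2*exp(-4*t)*sin(t).
Try x_p = A*cos(t) + B*sin(t). Substituting and equating the coefficients of cos(t) and sin(t) gives A = 1/5, B = 1/10, so x_p = cos(t)/5 + sin(t)/10.
General solution: x = cos(t)/5 + sin(t)/10 + C1*cos(t)*exp(-4*t) + C2*exp(-4*t)*sin(t).
Apply the initial conditions: x(0) = 1/5 + C1 = 0 and x'(0) = 1/10 + C2 - 4*C1 = 2. Solving gives C1 = -1/5, C2 = 11/10.

x = cos(t)/5 + sin(t)/10 - cos(t)*exp(-4*t)/5 + 11*exp(-4*t)*sin(t)/10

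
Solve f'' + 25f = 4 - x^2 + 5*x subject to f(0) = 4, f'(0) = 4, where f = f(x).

Characteristic equation r² + 25 = 0 has discriminant (0)² - 4·(25) = -100 < 0, so r = ± 5i.
Hence f_h = C1*cos(5*x) + C2*sin(5*x).
For the particular solution try f_p = A0 + A1*x + A2*x^2. Substituting and matching coefficients of each power of x gives A0 = 102/625, A1 = 1/5, A2 = -1/25, so f_p = 102/625 - x^2/25 + x/5.
General solution: f = 102/625 - x^2/25 + x/5 + C1*cos(5*x) + C2*sin(5*x).
Apply the initial conditions: f(0) = 102/625 + C1 = 4 and f'(0) = 1/5 + 5*C2 = 4. Solving gives C1 = 2398/625, C2 = 19/25.

f = 102/625 - x**2/25 + x/5 + 19*sin(5*x)/25 + 2398*cos(5*x)/625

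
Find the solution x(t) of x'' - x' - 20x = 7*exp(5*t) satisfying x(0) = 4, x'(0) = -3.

x = 110*exp(5*t)/81 + 214*exp(-4*t)/81 + 7*t*exp(5*t)/9

Characteristic equation r² - r - 20 = 0 factors as (r + 4)(r - 5) = 0, so r = -4, 5.
Hence x_h = C1*exp(-4*t) + C2*exp(5*t).
Since exp(5*t) solves the homogeneous equation (r = 5 is a root of multiplicity 1), multiply the trial by t. Try x_p = A*t*exp(5*t). Substituting into the equation and dividing by exp(5*t) gives A = 7/9, so x_p = 7*t*exp(5*t)/9.
General solution: x = C1*exp(-4*t) + C2*exp(5*t) + 7*t*exp(5*t)/9.
Apply the initial conditions: x(0) = C1 + C2 = 4 and x'(0) = 7/9 - 4*C1 + 5*C2 = -3. Solving gives C1 = 214/81, C2 = 110/81.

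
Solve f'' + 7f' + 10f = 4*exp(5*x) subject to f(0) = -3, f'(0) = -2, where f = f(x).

f = -41*exp(-2*x)/7 + 2*exp(5*x)/35 + 14*exp(-5*x)/5

Characteristic equation r² + 7r + 10 = 0 factors as (r + 2)(r + 5) = 0, so r = -2, -5.
Hence f_h = C1*exp(-2*x) + C2*exp(-5*x).
Try f_p = A*exp(5*x). Substituting into the equation and dividing by exp(5*x) gives A = 2/35, so f_p = 2*exp(5*x)/35.
General solution: f = 2*exp(5*x)/35 + C1*exp(-2*x) + C2*exp(-5*x).
Apply the initial conditions: f(0) = 2/35 + C1 + C2 = -3 and f'(0) = 2/7 - 5*C2 - 2*C1 = -2. Solving gives C1 = -41/7, C2 = 14/5.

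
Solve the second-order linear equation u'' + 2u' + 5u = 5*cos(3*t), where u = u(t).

u = -5*cos(3*t)/13 + 15*sin(3*t)/26 + C1*cos(2*t)*exp(-t) + C2*exp(-t)*sin(2*t)

Characteristic equation r² + 2r + 5 = 0 has discriminant (2)² - 4·(5) = -16 < 0, so r = -1 ± 2i.
Hence u_h = C1*cos(2*t)*exp(-t) + C2*exp(-t)*sin(2*t).
Try u_p = A*cos(3*t) + B*sin(3*t). Substituting and equating the coefficients of cos(3t) and sin(3t) gives A = -5/13, B = 15/26, so u_p = -5*cos(3*t)/13 + 15*sin(3*t)/26.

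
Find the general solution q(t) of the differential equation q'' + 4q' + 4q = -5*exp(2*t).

q = -5*exp(2*t)/16 + C1*exp(-2*t) + C2*t*exp(-2*t)

Characteristic equation r² + 4r + 4 = 0 has discriminant (4)² - 4·(4) = 0, so r = -2 is a repeated root.
Hence q_h = (C1 + C2*t)*exp(-2*t).
Try q_p = A*exp(2*t). Substituting into the equation and dividing by exp(2*t) gives A = -5/16, so q_p = -5*exp(2*t)/16.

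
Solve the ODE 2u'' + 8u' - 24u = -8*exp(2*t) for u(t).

u = C1*exp(-6*t) + C2*exp(2*t) - t*exp(2*t)/2

Divide through by 2: u'' + 4u' - 12u = -4*exp(2*t).
Characteristic equation r² + 4r - 12 = 0 factors as (r + 6)(r - 2) = 0, so r = -6, 2.
Hence u_h = C1*exp(-6*t) + C2*exp(2*t).
Since exp(2*t) solves the homogeneous equation (r = 2 is a root of multiplicity 1), multiply the trial by t. Try u_p = A*t*exp(2*t). Substituting into the equation and dividing by exp(2*t) gives A = -1/2, so u_p = -t*exp(2*t)/2.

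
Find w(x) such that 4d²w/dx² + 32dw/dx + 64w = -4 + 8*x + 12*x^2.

Divide through by 4: w'' + 8w' + 16w = -1 + 2*x + 3*x^2.
Characteristic equation r² + 8r + 16 = 0 has discriminant (8)² - 4·(16) = 0, so r = -4 is a repeated root.
Hence w_h = (C1 + C2*x)*exp(-4*x).
For the particular solution try w_p = A0 + A1*x + A2*x^2. Substituting and matching coefficients of each power of x gives A0 = -7/128, A1 = -1/16, A2 = 3/16, so w_p = -7/128 - x/16 + 3*x^2/16.

w = -7/128 - x/16 + 3*x**2/16 + C1*exp(-4*x) + C2*x*exp(-4*x)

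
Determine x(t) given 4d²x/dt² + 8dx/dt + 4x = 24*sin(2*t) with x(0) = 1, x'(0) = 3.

x = -24*cos(2*t)/25 - 18*sin(2*t)/25 + 49*exp(-t)/25 + 32*t*exp(-t)/5

Divide through by 4: x'' + 2x' + x = 6*sin(2*t).
Characteristic equation r² + 2r + 1 = 0 has discriminant (2)² - 4·(1) = 0, so r = -1 is a repeated root.
Hence x_h = (C1 + C2*t)*exp(-t).
Try x_p = A*cos(2*t) + B*sin(2*t). Substituting and equating the coefficients of cos(2t) and sin(2t) gives A = -24/25, B = -18/25, so x_p = -24*cos(2*t)/25 - 18*sin(2*t)/25.
General solution: x = -24*cos(2*t)/25 - 18*sin(2*t)/25 + C1*exp(-t) + C2*t*exp(-t).
Apply the initial conditions: x(0) = -24/25 + C1 = 1 and x'(0) = -36/25 + C2 - C1 = 3. Solving gives C1 = 49/25, C2 = 32/5.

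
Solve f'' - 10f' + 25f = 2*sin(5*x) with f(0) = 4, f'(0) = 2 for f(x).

f = cos(5*x)/25 + 99*exp(5*x)/25 - 89*x*exp(5*x)/5

Characteristic equation r² - 10r + 25 = 0 has discriminant (-10)² - 4·(25) = 0, so r = 5 is a repeated root.
Hence f_h = (C1 + C2*x)*exp(5*x).
Try f_p = A*cos(5*x) + B*sin(5*x). Substituting and equating the coefficients of cos(5x) and sin(5x) gives A = 1/25, B = 0, so f_p = cos(5*x)/25.
General solution: f = cos(5*x)/25 + C1*exp(5*x) + C2*x*exp(5*x).
Apply the initial conditions: f(0) = 1/25 + C1 = 4 and f'(0) = C2 + 5*C1 = 2. Solving gives C1 = 99/25, C2 = -89/5.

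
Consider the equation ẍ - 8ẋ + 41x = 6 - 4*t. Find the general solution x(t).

x = 214/1681 - 4*t/41 + C1*cos(5*t)*exp(4*t) + C2*exp(4*t)*sin(5*t)

Characteristic equation r² - 8r + 41 = 0 has discriminant (-8)² - 4·(41) = -100 < 0, so r = 4 ± 5i.
Hence x_h = C1*cos(5*t)*exp(4*t) + C2*exp(4*t)*sin(5*t).
For the particular solution try x_p = A0 + A1*t. Substituting and matching coefficients of each power of t gives A0 = 214/1681, A1 = -4/41, so x_p = 214/1681 - 4*t/41.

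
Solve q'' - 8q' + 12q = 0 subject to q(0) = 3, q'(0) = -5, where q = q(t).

Characteristic equation r² - 8r + 12 = 0 factors as (r - 6)(r - 2) = 0, so r = 6, 2.
Hence q_h = C1*exp(6*t) + C2*exp(2*t).
Apply the initial conditions: q(0) = C1 + C2 = 3 and q'(0) = 2*C2 + 6*C1 = -5. Solving gives C1 = -11/4, C2 = 23/4.

q = -11*exp(6*t)/4 + 23*exp(2*t)/4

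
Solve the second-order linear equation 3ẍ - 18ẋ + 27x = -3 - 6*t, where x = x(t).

Divide through by 3: x'' - 6x' + 9x = -1 - 2*t.
Characteristic equation r² - 6r + 9 = 0 has discriminant (-6)² - 4·(9) = 0, so r = 3 is a repeated root.
Hence x_h = (C1 + C2*t)*exp(3*t).
For the particular solution try x_p = A0 + A1*t. Substituting and matching coefficients of each power of t gives A0 = -7/27, A1 = -2/9, so x_p = -7/27 - 2*t/9.

x = -7/27 - 2*t/9 + C1*exp(3*t) + C2*t*exp(3*t)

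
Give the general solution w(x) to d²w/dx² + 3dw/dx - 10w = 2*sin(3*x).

Characteristic equation r² + 3r - 10 = 0 factors as (r - 2)(r + 5) = 0, so r = 2, -5.
Hence w_h = C1*exp(2*x) + C2*exp(-5*x).
Try w_p = A*cos(3*x) + B*sin(3*x). Substituting and equating the coefficients of cos(3x) and sin(3x) gives A = -9/221, B = -19/221, so w_p = -19*sin(3*x)/221 - 9*cos(3*x)/221.

w = -19*sin(3*x)/221 - 9*cos(3*x)/221 + C1*exp(2*x) + C2*exp(-5*x)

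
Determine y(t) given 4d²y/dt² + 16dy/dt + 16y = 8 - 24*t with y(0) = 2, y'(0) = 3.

Divide through by 4: y'' + 4y' + 4y = 2 - 6*t.
Characteristic equation r² + 4r + 4 = 0 has discriminant (4)² - 4·(4) = 0, so r = -2 is a repeated root.
Hence y_h = (C1 + C2*t)*exp(-2*t).
For the particular solution try y_p = A0 + A1*t. Substituting and matching coefficients of each power of t gives A0 = 2, A1 = -3/2, so y_p = 2 - 3*t/2.
General solution: y = 2 - 3*t/2 + C1*exp(-2*t) + C2*t*exp(-2*t).
Apply the initial conditions: y(0) = 2 + C1 = 2 and y'(0) = -3/2 + C2 - 2*C1 = 3. Solving gives C1 = 0, C2 = 9/2.

y = 2 - 3*t/2 + 9*t*exp(-2*t)/2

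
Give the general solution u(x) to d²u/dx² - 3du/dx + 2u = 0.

u = C1*exp(x) + C2*exp(2*x)

Characteristic equation r² - 3r + 2 = 0 factors as (r - 1)(r - 2) = 0, so r = 1, 2.
Hence u_h = C1*exp(x) + C2*exp(2*x).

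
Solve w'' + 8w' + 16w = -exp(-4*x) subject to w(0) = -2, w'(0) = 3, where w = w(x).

w = -2*exp(-4*x) - 5*x*exp(-4*x) - x**2*exp(-4*x)/2

Characteristic equation r² + 8r + 16 = 0 has discriminant (8)² - 4·(16) = 0, so r = -4 is a repeated root.
Hence w_h = (C1 + C2*x)*exp(-4*x).
Since exp(-4*x) solves the homogeneous equation (r = -4 is a root of multiplicity 2), multiply the trial by x^2. Try w_p = A*x^2*exp(-4*x). Substituting into the equation and dividing by exp(-4*x) gives A = -1/2, so w_p = -x^2*exp(-4*x)/2.
General solution: w = C1*exp(-4*x) - x^2*exp(-4*x)/2 + C2*x*exp(-4*x).
Apply the initial conditions: w(0) = C1 = -2 and w'(0) = C2 - 4*C1 = 3. Solving gives C1 = -2, C2 = -5.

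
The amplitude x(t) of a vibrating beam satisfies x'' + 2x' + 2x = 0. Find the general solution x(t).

Characteristic equation r² + 2r + 2 = 0 has discriminant (2)² - 4·(2) = -4 < 0, so r = -1 ± i.
Hence x_h = C1*cos(t)*exp(-t) + C2*exp(-t)*sin(t).

x = C1*cos(t)*exp(-t) + C2*exp(-t)*sin(t)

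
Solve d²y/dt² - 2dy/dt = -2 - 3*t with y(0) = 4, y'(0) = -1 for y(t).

y = 43/8 - 11*exp(2*t)/8 + 3*t**2/4 + 7*t/4

Characteristic equation r² - 2r = 0 factors as (r - 2)r = 0, so r = 2, 0.
Hence y_h = C1*exp(2*t) + C2.
Since 0 is a characteristic root (multiplicity 1), multiply the polynomial trial by t: try y_p = t*(A0 + A1*t). Substituting and matching coefficients of each power of t gives A0 = 7/4, A1 = 3/4, so y_p = 3*t^2/4 + 7*t/4.
General solution: y = C2 + 3*t^2/4 + 7*t/4 + C1*exp(2*t).
Apply the initial conditions: y(0) = C1 + C2 = 4 and y'(0) = 7/4 + 2*C1 = -1. Solving gives C1 = -11/8, C2 = 43/8.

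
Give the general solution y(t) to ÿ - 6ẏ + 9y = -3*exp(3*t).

y = C1*exp(3*t) - 3*t**2*exp(3*t)/2 + C2*t*exp(3*t)

Characteristic equation r² - 6r + 9 = 0 has discriminant (-6)² - 4·(9) = 0, so r = 3 is a repeated root.
Hence y_h = (C1 + C2*t)*exp(3*t).
Since exp(3*t) solves the homogeneous equation (r = 3 is a root of multiplicity 2), multiply the trial by t^2. Try y_p = A*t^2*exp(3*t). Substituting into the equation and dividing by exp(3*t) gives A = -3/2, so y_p = -3*t^2*exp(3*t)/2.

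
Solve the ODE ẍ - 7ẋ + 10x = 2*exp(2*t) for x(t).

x = C1*exp(2*t) + C2*exp(5*t) - 2*t*exp(2*t)/3

Characteristic equation r² - 7r + 10 = 0 factors as (r - 2)(r - 5) = 0, so r = 2, 5.
Hence x_h = C1*exp(2*t) + C2*exp(5*t).
Since exp(2*t) solves the homogeneous equation (r = 2 is a root of multiplicity 1), multiply the trial by t. Try x_p = A*t*exp(2*t). Substituting into the equation and dividing by exp(2*t) gives A = -2/3, so x_p = -2*t*exp(2*t)/3.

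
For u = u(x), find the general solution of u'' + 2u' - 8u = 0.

u = C1*exp(-4*x) + C2*exp(2*x)

Characteristic equation r² + 2r - 8 = 0 factors as (r + 4)(r - 2) = 0, so r = -4, 2.
Hence u_h = C1*exp(-4*x) + C2*exp(2*x).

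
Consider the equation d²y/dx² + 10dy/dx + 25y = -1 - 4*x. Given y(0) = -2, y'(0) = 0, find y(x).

y = 3/125 - 253*exp(-5*x)/125 - 4*x/25 - 249*x*exp(-5*x)/25

Characteristic equation r² + 10r + 25 = 0 has discriminant (10)² - 4·(25) = 0, so r = -5 is a repeated root.
Hence y_h = (C1 + C2*x)*exp(-5*x).
For the particular solution try y_p = A0 + A1*x. Substituting and matching coefficients of each power of x gives A0 = 3/125, A1 = -4/25, so y_p = 3/125 - 4*x/25.
General solution: y = 3/125 - 4*x/25 + C1*exp(-5*x) + C2*x*exp(-5*x).
Apply the initial conditions: y(0) = 3/125 + C1 = -2 and y'(0) = -4/25 + C2 - 5*C1 = 0. Solving gives C1 = -253/125, C2 = -249/25.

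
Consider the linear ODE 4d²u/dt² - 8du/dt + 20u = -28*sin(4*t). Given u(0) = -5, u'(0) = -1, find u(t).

u = -56*cos(4*t)/185 + 77*sin(4*t)/185 - 869*cos(2*t)*exp(t)/185 + 188*exp(t)*sin(2*t)/185

Divide through by 4: u'' - 2u' + 5u = -7*sin(4*t).
Characteristic equation r² - 2r + 5 = 0 has discriminant (-2)² - 4·(5) = -16 < 0, so r = 1 ± 2i.
Hence u_h = C1*cos(2*t)*exp(t) + C2*exp(t)*sin(2*t).
Try u_p = A*cos(4*t) + B*sin(4*t). Substituting and equating the coefficients of cos(4t) and sin(4t) gives A = -56/185, B = 77/185, so u_p = -56*cos(4*t)/185 + 77*sin(4*t)/185.
General solution: u = -56*cos(4*t)/185 + 77*sin(4*t)/185 + C1*cos(2*t)*exp(t) + C2*exp(t)*sin(2*t).
Apply the initial conditions: u(0) = -56/185 + C1 = -5 and u'(0) = 308/185 + C1 + 2*C2 = -1. Solving gives C1 = -869/185, C2 = 188/185.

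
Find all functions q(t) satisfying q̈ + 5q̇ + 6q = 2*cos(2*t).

q = cos(2*t)/26 + 5*sin(2*t)/26 + C1*exp(-3*t) + C2*exp(-2*t)

Characteristic equation r² + 5r + 6 = 0 factors as (r + 3)(r + 2) = 0, so r = -3, -2.
Hence q_h = C1*exp(-3*t) + C2*exp(-2*t).
Try q_p = A*cos(2*t) + B*sin(2*t). Substituting and equating the coefficients of cos(2t) and sin(2t) gives A = 1/26, B = 5/26, so q_p = cos(2*t)/26 + 5*sin(2*t)/26.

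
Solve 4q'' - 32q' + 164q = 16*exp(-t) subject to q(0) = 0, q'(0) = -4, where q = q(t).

q = 2*exp(-t)/25 - 18*exp(4*t)*sin(5*t)/25 - 2*cos(5*t)*exp(4*t)/25

Divide through by 4: q'' - 8q' + 41q = 4*exp(-t).
Characteristic equation r² - 8r + 41 = 0 has discriminant (-8)² - 4·(41) = -100 < 0, so r = 4 ± 5i.
Hence q_h = C1*cos(5*t)*exp(4*t) + C2*exp(4*t)*sin(5*t).
Try q_p = A*exp(-t). Substituting into the equation and dividing by exp(-t) gives A = 2/25, so q_p = 2*exp(-t)/25.
General solution: q = 2*exp(-t)/25 + C1*cos(5*t)*exp(4*t) + C2*exp(4*t)*sin(5*t).
Apply the initial conditions: q(0) = 2/25 + C1 = 0 and q'(0) = -2/25 + 4*C1 + 5*C2 = -4. Solving gives C1 = -2/25, C2 = -18/25.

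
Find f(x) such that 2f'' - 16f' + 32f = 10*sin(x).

f = 40*cos(x)/289 + 75*sin(x)/289 + C1*exp(4*x) + C2*x*exp(4*x)

Divide through by 2: f'' - 8f' + 16f = 5*sin(x).
Characteristic equation r² - 8r + 16 = 0 has discriminant (-8)² - 4·(16) = 0, so r = 4 is a repeated root.
Hence f_h = (C1 + C2*x)*exp(4*x).
Try f_p = A*cos(x) + B*sin(x). Substituting and equating the coefficients of cos(x) and sin(x) gives A = 40/289, B = 75/289, so f_p = 40*cos(x)/289 + 75*sin(x)/289.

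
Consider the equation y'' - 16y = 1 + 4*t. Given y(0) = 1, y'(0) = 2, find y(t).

y = -1/16 - t/4 + exp(-4*t)/4 + 13*exp(4*t)/16

Characteristic equation r² - 16 = 0 factors as (r - 4)(r + 4) = 0, so r = 4, -4.
Hence y_h = C1*exp(4*t) + C2*exp(-4*t).
For the particular solution try y_p = A0 + A1*t. Substituting and matching coefficients of each power of t gives A0 = -1/16, A1 = -1/4, so y_p = -1/16 - t/4.
General solution: y = -1/16 - t/4 + C1*exp(4*t) + C2*exp(-4*t).
Apply the initial conditions: y(0) = -1/16 + C1 + C2 = 1 and y'(0) = -1/4 - 4*C2 + 4*C1 = 2. Solving gives C1 = 13/16, C2 = 1/4.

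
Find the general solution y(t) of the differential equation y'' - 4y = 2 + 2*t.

Characteristic equation r² - 4 = 0 factors as (r + 2)(r - 2) = 0, so r = -2, 2.
Hence y_h = C1*exp(-2*t) + C2*exp(2*t).
For the particular solution try y_p = A0 + A1*t. Substituting and matching coefficients of each power of t gives A0 = -1/2, A1 = -1/2, so y_p = -1/2 - t/2.

y = -1/2 - t/2 + C1*exp(-2*t) + C2*exp(2*t)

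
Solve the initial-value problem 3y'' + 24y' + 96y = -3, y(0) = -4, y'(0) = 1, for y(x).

Divide through by 3: y'' + 8y' + 32y = -1.
Characteristic equation r² + 8r + 32 = 0 has discriminant (8)² - 4·(32) = -64 < 0, so r = -4 ± 4i.
Hence y_h = C1*cos(4*x)*exp(-4*x) + C2*exp(-4*x)*sin(4*x).
For the particular solution try y_p = A0. Substituting and matching coefficients of each power of x gives A0 = -1/32, so y_p = -1/32.
General solution: y = -1/32 + C1*cos(4*x)*exp(-4*x) + C2*exp(-4*x)*sin(4*x).
Apply the initial conditions: y(0) = -1/32 + C1 = -4 and y'(0) = -4*C1 + 4*C2 = 1. Solving gives C1 = -127/32, C2 = -119/32.

y = -1/32 - 127*cos(4*x)*exp(-4*x)/32 - 119*exp(-4*x)*sin(4*x)/32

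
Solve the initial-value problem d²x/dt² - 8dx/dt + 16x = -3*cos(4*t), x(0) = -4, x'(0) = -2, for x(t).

x = -4*exp(4*t) + 3*sin(4*t)/32 + 109*t*exp(4*t)/8

Characteristic equation r² - 8r + 16 = 0 has discriminant (-8)² - 4·(16) = 0, so r = 4 is a repeated root.
Hence x_h = (C1 + C2*t)*exp(4*t).
Try x_p = A*cos(4*t) + B*sin(4*t). Substituting and equating the coefficients of cos(4t) and sin(4t) gives A = 0, B = 3/32, so x_p = 3*sin(4*t)/32.
General solution: x = 3*sin(4*t)/32 + C1*exp(4*t) + C2*t*exp(4*t).
Apply the initial conditions: x(0) = C1 = -4 and x'(0) = 3/8 + C2 + 4*C1 = -2. Solving gives C1 = -4, C2 = 109/8.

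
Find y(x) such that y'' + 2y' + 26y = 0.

y = C1*cos(5*x)*exp(-x) + C2*exp(-x)*sin(5*x)

Characteristic equation r² + 2r + 26 = 0 has discriminant (2)² - 4·(26) = -100 < 0, so r = -1 ± 5i.
Hence y_h = C1*cos(5*x)*exp(-x) + C2*exp(-x)*sin(5*x).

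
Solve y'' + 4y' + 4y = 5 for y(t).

Characteristic equation r² + 4r + 4 = 0 has discriminant (4)² - 4·(4) = 0, so r = -2 is a repeated root.
Hence y_h = (C1 + C2*t)*exp(-2*t).
For the particular solution try y_p = A0. Substituting and matching coefficients of each power of t gives A0 = 5/4, so y_p = 5/4.

y = 5/4 + C1*exp(-2*t) + C2*t*exp(-2*t)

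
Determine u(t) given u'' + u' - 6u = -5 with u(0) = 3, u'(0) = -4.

u = 5/6 + exp(2*t)/2 + 5*exp(-3*t)/3

Characteristic equation r² + r - 6 = 0 factors as (r + 3)(r - 2) = 0, so r = -3, 2.
Hence u_h = C1*exp(-3*t) + C2*exp(2*t).
For the particular solution try u_p = A0. Substituting and matching coefficients of each power of t gives A0 = 5/6, so u_p = 5/6.
General solution: u = 5/6 + C1*exp(-3*t) + C2*exp(2*t).
Apply the initial conditions: u(0) = 5/6 + C1 + C2 = 3 and u'(0) = -3*C1 + 2*C2 = -4. Solving gives C1 = 5/3, C2 = 1/2.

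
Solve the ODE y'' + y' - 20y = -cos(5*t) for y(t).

y = -sin(5*t)/410 + 9*cos(5*t)/410 + C1*exp(-5*t) + C2*exp(4*t)

Characteristic equation r² + r - 20 = 0 factors as (r + 5)(r - 4) = 0, so r = -5, 4.
Hence y_h = C1*exp(-5*t) + C2*exp(4*t).
Try y_p = A*cos(5*t) + B*sin(5*t). Substituting and equating the coefficients of cos(5t) and sin(5t) gives A = 9/410, B = -1/410, so y_p = -sin(5*t)/410 + 9*cos(5*t)/410.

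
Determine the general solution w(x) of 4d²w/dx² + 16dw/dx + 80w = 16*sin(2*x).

Divide through by 4: w'' + 4w' + 20w = 4*sin(2*x).
Characteristic equation r² + 4r + 20 = 0 has discriminant (4)² - 4·(20) = -64 < 0, so r = -2 ± 4i.
Hence w_h = C1*cos(4*x)*exp(-2*x) + C2*exp(-2*x)*sin(4*x).
Try w_p = A*cos(2*x) + B*sin(2*x). Substituting and equating the coefficients of cos(2x) and sin(2x) gives A = -1/10, B = 1/5, so w_p = -cos(2*x)/10 + sin(2*x)/5.

w = -cos(2*x)/10 + sin(2*x)/5 + C1*cos(4*x)*exp(-2*x) + C2*exp(-2*x)*sin(4*x)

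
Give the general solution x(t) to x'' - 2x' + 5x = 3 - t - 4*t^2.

x = 73/125 - 21*t/25 - 4*t**2/5 + C1*cos(2*t)*exp(t) + C2*exp(t)*sin(2*t)

Characteristic equation r² - 2r + 5 = 0 has discriminant (-2)² - 4·(5) = -16 < 0, so r = 1 ± 2i.
Hence x_h = C1*cos(2*t)*exp(t) + C2*exp(t)*sin(2*t).
For the particular solution try x_p = A0 + A1*t + A2*t^2. Substituting and matching coefficients of each power of t gives A0 = 73/125, A1 = -21/25, A2 = -4/5, so x_p = 73/125 - 21*t/25 - 4*t^2/5.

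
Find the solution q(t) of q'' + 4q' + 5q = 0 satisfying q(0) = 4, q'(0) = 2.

q = 4*cos(t)*exp(-2*t) + 10*exp(-2*t)*sin(t)

Characteristic equation r² + 4r + 5 = 0 has discriminant (4)² - 4·(5) = -4 < 0, so r = -2 ± i.
Hence q_h = C1*cos(t)*exp(-2*t) + C2*exp(-2*t)*sin(t).
Apply the initial conditions: q(0) = C1 = 4 and q'(0) = C2 - 2*C1 = 2. Solving gives C1 = 4, C2 = 10.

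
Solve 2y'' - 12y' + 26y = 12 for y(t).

y = 6/13 + C1*cos(2*t)*exp(3*t) + C2*exp(3*t)*sin(2*t)

Divide through by 2: y'' - 6y' + 13y = 6.
Characteristic equation r² - 6r + 13 = 0 has discriminant (-6)² - 4·(13) = -16 < 0, so r = 3 ± 2i.
Hence y_h = C1*cos(2*t)*exp(3*t) + C2*exp(3*t)*sin(2*t).
For the particular solution try y_p = A0. Substituting and matching coefficients of each power of t gives A0 = 6/13, so y_p = 6/13.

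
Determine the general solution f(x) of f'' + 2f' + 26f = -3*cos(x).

Characteristic equation r² + 2r + 26 = 0 has discriminant (2)² - 4·(26) = -100 < 0, so r = -1 ± 5i.
Hence f_h = C1*cos(5*x)*exp(-x) + C2*exp(-x)*sin(5*x).
Try f_p = A*cos(x) + B*sin(x). Substituting and equating the coefficients of cos(x) and sin(x) gives A = -75/629, B = -6/629, so f_p = -75*cos(x)/629 - 6*sin(x)/629.

f = -75*cos(x)/629 - 6*sin(x)/629 + C1*cos(5*x)*exp(-x) + C2*exp(-x)*sin(5*x)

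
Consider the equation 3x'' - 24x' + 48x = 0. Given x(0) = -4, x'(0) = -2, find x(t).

Divide through by 3: x'' - 8x' + 16x = 0.
Characteristic equation r² - 8r + 16 = 0 has discriminant (-8)² - 4·(16) = 0, so r = 4 is a repeated root.
Hence x_h = (C1 + C2*t)*exp(4*t).
Apply the initial conditions: x(0) = C1 = -4 and x'(0) = C2 + 4*C1 = -2. Solving gives C1 = -4, C2 = 14.

x = -4*exp(4*t) + 14*t*exp(4*t)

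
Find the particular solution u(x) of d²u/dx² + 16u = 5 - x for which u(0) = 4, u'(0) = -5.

Characteristic equation r² + 16 = 0 has discriminant (0)² - 4·(16) = -64 < 0, so r = ± 4i.
Hence u_h = C1*cos(4*x) + C2*sin(4*x).
For the particular solution try u_p = A0 + A1*x. Substituting and matching coefficients of each power of x gives A0 = 5/16, A1 = -1/16, so u_p = 5/16 - x/16.
General solution: u = 5/16 - x/16 + C1*cos(4*x) + C2*sin(4*x).
Apply the initial conditions: u(0) = 5/16 + C1 = 4 and u'(0) = -1/16 + 4*C2 = -5. Solving gives C1 = 59/16, C2 = -79/64.

u = 5/16 - 79*sin(4*x)/64 - x/16 + 59*cos(4*x)/16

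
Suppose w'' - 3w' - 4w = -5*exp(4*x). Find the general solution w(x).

w = C1*exp(-x) + C2*exp(4*x) - x*exp(4*x)

Characteristic equation r² - 3r - 4 = 0 factors as (r + 1)(r - 4) = 0, so r = -1, 4.
Hence w_h = C1*exp(-x) + C2*exp(4*x).
Since exp(4*x) solves the homogeneous equation (r = 4 is a root of multiplicity 1), multiply the trial by x. Try w_p = A*x*exp(4*x). Substituting into the equation and dividing by exp(4*x) gives A = -1, so w_p = -x*exp(4*x).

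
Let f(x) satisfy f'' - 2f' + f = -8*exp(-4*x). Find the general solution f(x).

f = -8*exp(-4*x)/25 + C1*exp(x) + C2*x*exp(x)

Characteristic equation r² - 2r + 1 = 0 has discriminant (-2)² - 4·(1) = 0, so r = 1 is a repeated root.
Hence f_h = (C1 + C2*x)*exp(x).
Try f_p = A*exp(-4*x). Substituting into the equation and dividing by exp(-4*x) gives A = -8/25, so f_p = -8*exp(-4*x)/25.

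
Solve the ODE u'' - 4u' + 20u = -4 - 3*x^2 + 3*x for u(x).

u = -167/1000 - 3*x**2/20 + 9*x/100 + C1*cos(4*x)*exp(2*x) + C2*exp(2*x)*sin(4*x)

Characteristic equation r² - 4r + 20 = 0 has discriminant (-4)² - 4·(20) = -64 < 0, so r = 2 ± 4i.
Hence u_h = C1*cos(4*x)*exp(2*x) + C2*exp(2*x)*sin(4*x).
For the particular solution try u_p = A0 + A1*x + A2*x^2. Substituting and matching coefficients of each power of x gives A0 = -167/1000, A1 = 9/100, A2 = -3/20, so u_p = -167/1000 - 3*x^2/20 + 9*x/100.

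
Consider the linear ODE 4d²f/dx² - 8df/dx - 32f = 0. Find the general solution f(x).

f = C1*exp(-2*x) + C2*exp(4*x)

Divide through by 4: f'' - 2f' - 8f = 0.
Characteristic equation r² - 2r - 8 = 0 factors as (r + 2)(r - 4) = 0, so r = -2, 4.
Hence f_h = C1*exp(-2*x) + C2*exp(4*x).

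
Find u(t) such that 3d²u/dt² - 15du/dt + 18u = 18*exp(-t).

u = exp(-t)/2 + C1*exp(3*t) + C2*exp(2*t)

Divide through by 3: u'' - 5u' + 6u = 6*exp(-t).
Characteristic equation r² - 5r + 6 = 0 factors as (r - 3)(r - 2) = 0, so r = 3, 2.
Hence u_h = C1*exp(3*t) + C2*exp(2*t).
Try u_p = A*exp(-t). Substituting into the equation and dividing by exp(-t) gives A = 1/2, so u_p = exp(-t)/2.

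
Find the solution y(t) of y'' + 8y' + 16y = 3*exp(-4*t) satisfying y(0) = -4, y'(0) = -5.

Characteristic equation r² + 8r + 16 = 0 has discriminant (8)² - 4·(16) = 0, so r = -4 is a repeated root.
Hence y_h = (C1 + C2*t)*exp(-4*t).
Since exp(-4*t) solves the homogeneous equation (r = -4 is a root of multiplicity 2), multiply the trial by t^2. Try y_p = A*t^2*exp(-4*t). Substituting into the equation and dividing by exp(-4*t) gives A = 3/2, so y_p = 3*t^2*exp(-4*t)/2.
General solution: y = C1*exp(-4*t) + 3*t^2*exp(-4*t)/2 + C2*t*exp(-4*t).
Apply the initial conditions: y(0) = C1 = -4 and y'(0) = C2 - 4*C1 = -5. Solving gives C1 = -4, C2 = -21.

y = -4*exp(-4*t) - 21*t*exp(-4*t) + 3*t**2*exp(-4*t)/2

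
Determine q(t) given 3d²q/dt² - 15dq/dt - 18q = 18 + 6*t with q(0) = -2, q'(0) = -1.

q = -13/18 - exp(-t) - 5*exp(6*t)/18 - t/3

Divide through by 3: q'' - 5q' - 6q = 6 + 2*t.
Characteristic equation r² - 5r - 6 = 0 factors as (r + 1)(r - 6) = 0, so r = -1, 6.
Hence q_h = C1*exp(-t) + C2*exp(6*t).
For the particular solution try q_p = A0 + A1*t. Substituting and matching coefficients of each power of t gives A0 = -13/18, A1 = -1/3, so q_p = -13/18 - t/3.
General solution: q = -13/18 - t/3 + C1*exp(-t) + C2*exp(6*t).
Apply the initial conditions: q(0) = -13/18 + C1 + C2 = -2 and q'(0) = -1/3 - C1 + 6*C2 = -1. Solving gives C1 = -1, C2 = -5/18.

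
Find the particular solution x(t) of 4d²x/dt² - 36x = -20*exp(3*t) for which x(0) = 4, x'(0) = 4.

Divide through by 4: x'' - 9x = -5*exp(3*t).
Characteristic equation r² - 9 = 0 factors as (r - 3)(r + 3) = 0, so r = 3, -3.
Hence x_h = C1*exp(3*t) + C2*exp(-3*t).
Since exp(3*t) solves the homogeneous equation (r = 3 is a root of multiplicity 1), multiply the trial by t. Try x_p = A*t*exp(3*t). Substituting into the equation and dividing by exp(3*t) gives A = -5/6, so x_p = -5*t*exp(3*t)/6.
General solution: x = C1*exp(3*t) + C2*exp(-3*t) - 5*t*exp(3*t)/6.
Apply the initial conditions: x(0) = C1 + C2 = 4 and x'(0) = -5/6 - 3*C2 + 3*C1 = 4. Solving gives C1 = 101/36, C2 = 43/36.

x = 43*exp(-3*t)/36 + 101*exp(3*t)/36 - 5*t*exp(3*t)/6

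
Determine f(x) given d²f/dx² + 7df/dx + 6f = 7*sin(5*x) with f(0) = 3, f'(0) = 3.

Characteristic equation r² + 7r + 6 = 0 factors as (r + 1)(r + 6) = 0, so r = -1, -6.
Hence f_h = C1*exp(-x) + C2*exp(-6*x).
Try f_p = A*cos(5*x) + B*sin(5*x). Substituting and equating the coefficients of cos(5x) and sin(5x) gives A = -245/1586, B = -133/1586, so f_p = -245*cos(5*x)/1586 - 133*sin(5*x)/1586.
General solution: f = -245*cos(5*x)/1586 - 133*sin(5*x)/1586 + C1*exp(-x) + C2*exp(-6*x).
Apply the initial conditions: f(0) = -245/1586 + C1 + C2 = 3 and f'(0) = -665/1586 - C1 - 6*C2 = 3. Solving gives C1 = 581/130, C2 = -401/305.

f = -401*exp(-6*x)/305 - 245*cos(5*x)/1586 - 133*sin(5*x)/1586 + 581*exp(-x)/130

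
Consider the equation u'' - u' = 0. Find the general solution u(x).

Characteristic equation r² - r = 0 factors as (r - 1)r = 0, so r = 1, 0.
Hence u_h = C1*exp(x) + C2.

u = C2 + C1*exp(x)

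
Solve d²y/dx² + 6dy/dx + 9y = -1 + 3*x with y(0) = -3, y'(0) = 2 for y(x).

y = -1/3 - 8*exp(-3*x)/3 + x/3 - 19*x*exp(-3*x)/3

Characteristic equation r² + 6r + 9 = 0 has discriminant (6)² - 4·(9) = 0, so r = -3 is a repeated root.
Hence y_h = (C1 + C2*x)*exp(-3*x).
For the particular solution try y_p = A0 + A1*x. Substituting and matching coefficients of each power of x gives A0 = -1/3, A1 = 1/3, so y_p = -1/3 + x/3.
General solution: y = -1/3 + x/3 + C1*exp(-3*x) + C2*x*exp(-3*x).
Apply the initial conditions: y(0) = -1/3 + C1 = -3 and y'(0) = 1/3 + C2 - 3*C1 = 2. Solving gives C1 = -8/3, C2 = -19/3.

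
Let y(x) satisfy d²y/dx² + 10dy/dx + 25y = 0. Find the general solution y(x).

y = C1*exp(-5*x) + C2*x*exp(-5*x)

Characteristic equation r² + 10r + 25 = 0 has discriminant (10)² - 4·(25) = 0, so r = -5 is a repeated root.
Hence y_h = (C1 + C2*x)*exp(-5*x).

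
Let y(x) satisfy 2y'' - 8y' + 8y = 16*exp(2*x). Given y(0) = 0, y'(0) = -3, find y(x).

Divide through by 2: y'' - 4y' + 4y = 8*exp(2*x).
Characteristic equation r² - 4r + 4 = 0 has discriminant (-4)² - 4·(4) = 0, so r = 2 is a repeated root.
Hence y_h = (C1 + C2*x)*exp(2*x).
Since exp(2*x) solves the homogeneous equation (r = 2 is a root of multiplicity 2), multiply the trial by x^2. Try y_p = A*x^2*exp(2*x). Substituting into the equation and dividing by exp(2*x) gives A = 4, so y_p = 4*x^2*exp(2*x).
General solution: y = C1*exp(2*x) + 4*x^2*exp(2*x) + C2*x*exp(2*x).
Apply the initial conditions: y(0) = C1 = 0 and y'(0) = C2 + 2*C1 = -3. Solving gives C1 = 0, C2 = -3.

y = -3*x*exp(2*x) + 4*x**2*exp(2*x)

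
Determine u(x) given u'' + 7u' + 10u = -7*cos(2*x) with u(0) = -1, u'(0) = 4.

Characteristic equation r² + 7r + 10 = 0 factors as (r + 2)(r + 5) = 0, so r = -2, -5.
Hence u_h = C1*exp(-2*x) + C2*exp(-5*x).
Try u_p = A*cos(2*x) + B*sin(2*x). Substituting and equating the coefficients of cos(2x) and sin(2x) gives A = -21/116, B = -49/116, so u_p = -49*sin(2*x)/116 - 21*cos(2*x)/116.
General solution: u = -49*sin(2*x)/116 - 21*cos(2*x)/116 + C1*exp(-2*x) + C2*exp(-5*x).
Apply the initial conditions: u(0) = -21/116 + C1 + C2 = -1 and u'(0) = -49/58 - 5*C2 - 2*C1 = 4. Solving gives C1 = 1/4, C2 = -31/29.

u = -49*sin(2*x)/116 - 31*exp(-5*x)/29 - 21*cos(2*x)/116 + exp(-2*x)/4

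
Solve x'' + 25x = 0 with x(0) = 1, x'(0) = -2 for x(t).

x = -2*sin(5*t)/5 + cos(5*t)

Characteristic equation r² + 25 = 0 has discriminant (0)² - 4·(25) = -100 < 0, so r = ± 5i.
Hence x_h = C1*cos(5*t) + C2*sin(5*t).
Apply the initial conditions: x(0) = C1 = 1 and x'(0) = 5*C2 = -2. Solving gives C1 = 1, C2 = -2/5.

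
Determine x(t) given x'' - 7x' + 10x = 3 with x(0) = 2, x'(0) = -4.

x = 3/10 - 37*exp(5*t)/15 + 25*exp(2*t)/6

Characteristic equation r² - 7r + 10 = 0 factors as (r - 5)(r - 2) = 0, so r = 5, 2.
Hence x_h = C1*exp(5*t) + C2*exp(2*t).
For the particular solution try x_p = A0. Substituting and matching coefficients of each power of t gives A0 = 3/10, so x_p = 3/10.
General solution: x = 3/10 + C1*exp(5*t) + C2*exp(2*t).
Apply the initial conditions: x(0) = 3/10 + C1 + C2 = 2 and x'(0) = 2*C2 + 5*C1 = -4. Solving gives C1 = -37/15, C2 = 25/6.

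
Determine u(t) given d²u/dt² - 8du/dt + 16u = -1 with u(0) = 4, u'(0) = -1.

Characteristic equation r² - 8r + 16 = 0 has discriminant (-8)² - 4·(16) = 0, so r = 4 is a repeated root.
Hence u_h = (C1 + C2*t)*exp(4*t).
For the particular solution try u_p = A0. Substituting and matching coefficients of each power of t gives A0 = -1/16, so u_p = -1/16.
General solution: u = -1/16 + C1*exp(4*t) + C2*t*exp(4*t).
Apply the initial conditions: u(0) = -1/16 + C1 = 4 and u'(0) = C2 + 4*C1 = -1. Solving gives C1 = 65/16, C2 = -69/4.

u = -1/16 + 65*exp(4*t)/16 - 69*t*exp(4*t)/4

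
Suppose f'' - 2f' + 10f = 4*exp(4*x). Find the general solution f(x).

Characteristic equation r² - 2r + 10 = 0 has discriminant (-2)² - 4·(10) = -36 < 0, so r = 1 ± 3i.
Hence f_h = C1*cos(3*x)*exp(x) + C2*exp(x)*sin(3*x).
Try f_p = A*exp(4*x). Substituting into the equation and dividing by exp(4*x) gives A = 2/9, so f_p = 2*exp(4*x)/9.

f = 2*exp(4*x)/9 + C1*cos(3*x)*exp(x) + C2*exp(x)*sin(3*x)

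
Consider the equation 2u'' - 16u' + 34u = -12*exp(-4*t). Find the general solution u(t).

Divide through by 2: u'' - 8u' + 17u = -6*exp(-4*t).
Characteristic equation r² - 8r + 17 = 0 has discriminant (-8)² - 4·(17) = -4 < 0, so r = 4 ± i.
Hence u_h = C1*cos(t)*exp(4*t) + C2*exp(4*t)*sin(t).
Try u_p = A*exp(-4*t). Substituting into the equation and dividing by exp(-4*t) gives A = -6/65, so u_p = -6*exp(-4*t)/65.

u = -6*exp(-4*t)/65 + C1*cos(t)*exp(4*t) + C2*exp(4*t)*sin(t)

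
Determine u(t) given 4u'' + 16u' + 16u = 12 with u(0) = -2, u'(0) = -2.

u = 3/4 - 11*exp(-2*t)/4 - 15*t*exp(-2*t)/2

Divide through by 4: u'' + 4u' + 4u = 3.
Characteristic equation r² + 4r + 4 = 0 has discriminant (4)² - 4·(4) = 0, so r = -2 is a repeated root.
Hence u_h = (C1 + C2*t)*exp(-2*t).
For the particular solution try u_p = A0. Substituting and matching coefficients of each power of t gives A0 = 3/4, so u_p = 3/4.
General solution: u = 3/4 + C1*exp(-2*t) + C2*t*exp(-2*t).
Apply the initial conditions: u(0) = 3/4 + C1 = -2 and u'(0) = C2 - 2*C1 = -2. Solving gives C1 = -11/4, C2 = -15/2.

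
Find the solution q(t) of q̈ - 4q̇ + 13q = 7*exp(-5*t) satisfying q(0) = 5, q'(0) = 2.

Characteristic equation r² - 4r + 13 = 0 has discriminant (-4)² - 4·(13) = -36 < 0, so r = 2 ± 3i.
Hence q_h = C1*cos(3*t)*exp(2*t) + C2*exp(2*t)*sin(3*t).
Try q_p = A*exp(-5*t). Substituting into the equation and dividing by exp(-5*t) gives A = 7/58, so q_p = 7*exp(-5*t)/58.
General solution: q = 7*exp(-5*t)/58 + C1*cos(3*t)*exp(2*t) + C2*exp(2*t)*sin(3*t).
Apply the initial conditions: q(0) = 7/58 + C1 = 5 and q'(0) = -35/58 + 2*C1 + 3*C2 = 2. Solving gives C1 = 283/58, C2 = -415/174.

q = 7*exp(-5*t)/58 - 415*exp(2*t)*sin(3*t)/174 + 283*cos(3*t)*exp(2*t)/58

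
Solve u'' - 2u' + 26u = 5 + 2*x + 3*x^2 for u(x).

Characteristic equation r² - 2r + 26 = 0 has discriminant (-2)² - 4·(26) = -100 < 0, so r = 1 ± 5i.
Hence u_h = C1*cos(5*x)*exp(x) + C2*exp(x)*sin(5*x).
For the particular solution try u_p = A0 + A1*x + A2*x^2. Substituting and matching coefficients of each power of x gives A0 = 419/2197, A1 = 16/169, A2 = 3/26, so u_p = 419/2197 + 3*x^2/26 + 16*x/169.

u = 419/2197 + 3*x**2/26 + 16*x/169 + C1*cos(5*x)*exp(x) + C2*exp(x)*sin(5*x)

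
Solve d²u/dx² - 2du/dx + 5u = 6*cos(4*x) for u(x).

u = -66*cos(4*x)/185 - 48*sin(4*x)/185 + C1*cos(2*x)*exp(x) + C2*exp(x)*sin(2*x)

Characteristic equation r² - 2r + 5 = 0 has discriminant (-2)² - 4·(5) = -16 < 0, so r = 1 ± 2i.
Hence u_h = C1*cos(2*x)*exp(x) + C2*exp(x)*sin(2*x).
Try u_p = A*cos(4*x) + B*sin(4*x). Substituting and equating the coefficients of cos(4x) and sin(4x) gives A = -66/185, B = -48/185, so u_p = -66*cos(4*x)/185 - 48*sin(4*x)/185.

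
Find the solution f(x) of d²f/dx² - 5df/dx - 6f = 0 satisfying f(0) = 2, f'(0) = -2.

Characteristic equation r² - 5r - 6 = 0 factors as (r + 1)(r - 6) = 0, so r = -1, 6.
Hence f_h = C1*exp(-x) + C2*exp(6*x).
Apply the initial conditions: f(0) = C1 + C2 = 2 and f'(0) = -C1 + 6*C2 = -2. Solving gives C1 = 2, C2 = 0.

f = 2*exp(-x)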